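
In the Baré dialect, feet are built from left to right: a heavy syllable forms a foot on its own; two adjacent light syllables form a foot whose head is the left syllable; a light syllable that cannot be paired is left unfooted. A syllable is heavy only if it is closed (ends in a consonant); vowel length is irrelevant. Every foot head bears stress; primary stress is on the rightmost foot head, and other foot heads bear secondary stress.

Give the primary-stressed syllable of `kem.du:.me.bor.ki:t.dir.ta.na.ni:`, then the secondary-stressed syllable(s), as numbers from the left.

Weights: 1 kem H, 2 du: L, 3 me L, 4 bor H, 5 ki:t H, 6 dir H, 7 ta L, 8 na L, 9 ni: L.
Parse left to right (heavy = foot alone; LL = one foot; stranded L unfooted): (ˈkem) (ˈdu:.me) (ˈbor) (ˈki:t) (ˈdir) (ˈta.na) ni:.
Foot heads: 1, 2, 4, 5, 6, 7.
Primary stress on the rightmost head = syllable 7.
Secondary stress on 1, 2, 4, 5, 6: ˌkem.ˌdu:.me.ˌbor.ˌki:t.ˌdir.ˈta.na.ni:.

primary 7, secondary 1, 2, 4, 5, 6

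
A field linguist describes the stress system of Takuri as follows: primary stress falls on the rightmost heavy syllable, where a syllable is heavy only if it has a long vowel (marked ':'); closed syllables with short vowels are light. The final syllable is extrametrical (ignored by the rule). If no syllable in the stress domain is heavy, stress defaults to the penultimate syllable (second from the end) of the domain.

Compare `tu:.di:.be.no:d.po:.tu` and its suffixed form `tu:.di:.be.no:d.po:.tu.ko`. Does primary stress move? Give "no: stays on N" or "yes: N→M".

no: stays on 5

Base `tu:.di:.be.no:d.po:.tu` (6 syllables):
  The final syllable (6, tu) is extrametrical; the stress domain is syllables 1–5.
  Weights: 1 tu: H, 2 di: H, 3 be L, 4 no:d H, 5 po: H.
  Heavy syllables in the domain: 1, 2, 4, 5. The rightmost is syllable 5 (po:).
  → primary stress on syllable 5.
Suffixed `tu:.di:.be.no:d.po:.tu.ko` (7 syllables):
  The final syllable (7, ko) is extrametrical; the stress domain is syllables 1–6.
  Weights: 1 tu: H, 2 di: H, 3 be L, 4 no:d H, 5 po: H, 6 tu L.
  Heavy syllables in the domain: 1, 2, 4, 5. The rightmost is syllable 5 (po:).
  → primary stress on syllable 5.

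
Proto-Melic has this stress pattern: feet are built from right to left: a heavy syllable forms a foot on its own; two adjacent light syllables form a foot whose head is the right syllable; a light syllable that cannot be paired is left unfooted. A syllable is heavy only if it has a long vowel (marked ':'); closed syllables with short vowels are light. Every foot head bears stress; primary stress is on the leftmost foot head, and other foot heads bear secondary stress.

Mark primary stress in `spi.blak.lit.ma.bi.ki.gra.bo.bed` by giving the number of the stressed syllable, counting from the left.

3

Weights: 1 spi L, 2 blak L, 3 lit L, 4 ma L, 5 bi L, 6 ki L, 7 gra L, 8 bo L, 9 bed L.
Parse right to left (heavy = foot alone; LL = one foot; stranded L unfooted): spi (blak.ˈlit) (ma.ˈbi) (ki.ˈgra) (bo.ˈbed).
Foot heads: 3, 5, 7, 9.
Primary stress on the leftmost head = syllable 3.
Primary stress: syllable 3 → spi.blak.ˈlit.ma.bi.ki.gra.bo.bed.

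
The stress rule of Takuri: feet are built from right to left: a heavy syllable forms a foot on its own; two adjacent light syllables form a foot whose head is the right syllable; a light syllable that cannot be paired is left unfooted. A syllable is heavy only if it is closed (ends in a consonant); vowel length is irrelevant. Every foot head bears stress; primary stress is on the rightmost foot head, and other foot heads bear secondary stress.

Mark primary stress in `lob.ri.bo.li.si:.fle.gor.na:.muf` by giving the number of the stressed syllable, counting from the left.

9

Weights: 1 lob H, 2 ri L, 3 bo L, 4 li L, 5 si: L, 6 fle L, 7 gor H, 8 na: L, 9 muf H.
Parse right to left (heavy = foot alone; LL = one foot; stranded L unfooted): (ˈlob) ri (bo.ˈli) (si:.ˈfle) (ˈgor) na: (ˈmuf).
Foot heads: 1, 4, 6, 7, 9.
Primary stress on the rightmost head = syllable 9.
Primary stress: syllable 9 → lob.ri.bo.li.si:.fle.gor.na:.ˈmuf.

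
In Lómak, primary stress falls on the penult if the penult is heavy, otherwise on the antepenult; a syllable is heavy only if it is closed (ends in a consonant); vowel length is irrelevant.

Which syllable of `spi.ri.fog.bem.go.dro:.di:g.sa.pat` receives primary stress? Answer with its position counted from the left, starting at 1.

Weights: 7 di:g H, 8 sa L, 9 pat H.
The penult (syllable 8, sa) is light, so stress falls on the antepenult (syllable 7, di:g).
Primary stress: syllable 7 → spi.ri.fog.bem.go.dro:.ˈdi:g.sa.pat.

7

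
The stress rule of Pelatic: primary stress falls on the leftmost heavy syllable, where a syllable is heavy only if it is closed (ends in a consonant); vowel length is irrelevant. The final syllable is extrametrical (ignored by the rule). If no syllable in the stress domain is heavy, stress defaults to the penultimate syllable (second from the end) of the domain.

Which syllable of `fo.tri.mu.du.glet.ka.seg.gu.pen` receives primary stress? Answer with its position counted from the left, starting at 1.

5

The final syllable (9, pen) is extrametrical; the stress domain is syllables 1–8.
Weights: 1 fo L, 2 tri L, 3 mu L, 4 du L, 5 glet H, 6 ka L, 7 seg H, 8 gu L.
Heavy syllables in the domain: 5, 7. The leftmost is syllable 5 (glet).
Primary stress: syllable 5 → fo.tri.mu.du.ˈglet.ka.seg.gu.pen.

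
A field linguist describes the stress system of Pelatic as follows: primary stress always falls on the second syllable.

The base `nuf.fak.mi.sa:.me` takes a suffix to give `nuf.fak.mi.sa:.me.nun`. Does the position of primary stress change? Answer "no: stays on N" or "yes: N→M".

no: stays on 2

Base `nuf.fak.mi.sa:.me` (5 syllables):
  The word has 5 syllables; the second syllable is syllable 2 (fak).
  → primary stress on syllable 2.
Suffixed `nuf.fak.mi.sa:.me.nun` (6 syllables):
  The word has 6 syllables; the second syllable is syllable 2 (fak).
  → primary stress on syllable 2.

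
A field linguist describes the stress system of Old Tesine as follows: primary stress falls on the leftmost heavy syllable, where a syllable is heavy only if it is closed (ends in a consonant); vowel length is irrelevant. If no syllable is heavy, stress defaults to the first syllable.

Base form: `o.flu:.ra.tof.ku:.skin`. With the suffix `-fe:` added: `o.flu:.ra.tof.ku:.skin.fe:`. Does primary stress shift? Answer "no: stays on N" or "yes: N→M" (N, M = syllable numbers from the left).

Base `o.flu:.ra.tof.ku:.skin` (6 syllables):
  Weights: 1 o L, 2 flu: L, 3 ra L, 4 tof H, 5 ku: L, 6 skin H.
  Heavy syllables in the domain: 4, 6. The leftmost is syllable 4 (tof).
  → primary stress on syllable 4.
Suffixed `o.flu:.ra.tof.ku:.skin.fe:` (7 syllables):
  Weights: 1 o L, 2 flu: L, 3 ra L, 4 tof H, 5 ku: L, 6 skin H, 7 fe: L.
  Heavy syllables in the domain: 4, 6. The leftmost is syllable 4 (tof).
  → primary stress on syllable 4.

no: stays on 4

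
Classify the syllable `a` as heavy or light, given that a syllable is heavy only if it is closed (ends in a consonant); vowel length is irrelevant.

light

`a`: short vowel, open (no coda). Open (no coda) → light.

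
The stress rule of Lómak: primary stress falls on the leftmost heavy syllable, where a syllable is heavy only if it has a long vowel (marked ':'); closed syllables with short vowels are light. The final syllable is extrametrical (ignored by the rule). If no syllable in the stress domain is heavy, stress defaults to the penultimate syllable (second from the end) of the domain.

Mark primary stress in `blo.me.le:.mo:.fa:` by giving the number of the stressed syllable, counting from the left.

The final syllable (5, fa:) is extrametrical; the stress domain is syllables 1–4.
Weights: 1 blo L, 2 me L, 3 le: H, 4 mo: H.
Heavy syllables in the domain: 3, 4. The leftmost is syllable 3 (le:).
Primary stress: syllable 3 → blo.me.ˈle:.mo:.fa:.

3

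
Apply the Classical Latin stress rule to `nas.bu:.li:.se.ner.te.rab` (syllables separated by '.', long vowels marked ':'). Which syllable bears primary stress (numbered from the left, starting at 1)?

5

Classical Latin: stress the penult if heavy (long vowel or closed), else the antepenult.
Weights: 5 ner H, 6 te L, 7 rab H.
The penult (syllable 6, te) is light, so stress falls on the antepenult (syllable 5, ner).
Stress on syllable 5: nas.bu:.li:.se.ˈner.te.rab.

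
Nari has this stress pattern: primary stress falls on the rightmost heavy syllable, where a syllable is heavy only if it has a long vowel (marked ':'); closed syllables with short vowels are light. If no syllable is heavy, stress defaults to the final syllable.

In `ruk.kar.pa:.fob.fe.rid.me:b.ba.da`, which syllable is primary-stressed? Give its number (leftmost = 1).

Weights: 1 ruk L, 2 kar L, 3 pa: H, 4 fob L, 5 fe L, 6 rid L, 7 me:b H, 8 ba L, 9 da L.
Heavy syllables in the domain: 3, 7. The rightmost is syllable 7 (me:b).
Primary stress: syllable 7 → ruk.kar.pa:.fob.fe.rid.ˈme:b.ba.da.

7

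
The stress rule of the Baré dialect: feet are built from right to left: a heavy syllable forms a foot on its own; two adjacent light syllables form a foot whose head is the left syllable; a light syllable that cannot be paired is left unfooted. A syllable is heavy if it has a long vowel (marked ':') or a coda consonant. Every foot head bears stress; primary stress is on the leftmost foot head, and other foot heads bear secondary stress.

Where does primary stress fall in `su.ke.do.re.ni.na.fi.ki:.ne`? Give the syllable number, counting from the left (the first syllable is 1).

Weights: 1 su L, 2 ke L, 3 do L, 4 re L, 5 ni L, 6 na L, 7 fi L, 8 ki: H, 9 ne L.
Parse right to left (heavy = foot alone; LL = one foot; stranded L unfooted): su (ˈke.do) (ˈre.ni) (ˈna.fi) (ˈki:) ne.
Foot heads: 2, 4, 6, 8.
Primary stress on the leftmost head = syllable 2.
Primary stress: syllable 2 → su.ˈke.do.re.ni.na.fi.ki:.ne.

2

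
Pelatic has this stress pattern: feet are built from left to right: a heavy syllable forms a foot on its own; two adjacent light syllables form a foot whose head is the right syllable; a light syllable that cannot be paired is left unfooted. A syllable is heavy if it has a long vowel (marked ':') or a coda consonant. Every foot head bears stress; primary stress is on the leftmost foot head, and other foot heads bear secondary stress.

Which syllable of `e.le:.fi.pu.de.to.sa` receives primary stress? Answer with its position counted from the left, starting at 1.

2

Weights: 1 e L, 2 le: H, 3 fi L, 4 pu L, 5 de L, 6 to L, 7 sa L.
Parse left to right (heavy = foot alone; LL = one foot; stranded L unfooted): e (ˈle:) (fi.ˈpu) (de.ˈto) sa.
Foot heads: 2, 4, 6.
Primary stress on the leftmost head = syllable 2.
Primary stress: syllable 2 → e.ˈle:.fi.pu.de.to.sa.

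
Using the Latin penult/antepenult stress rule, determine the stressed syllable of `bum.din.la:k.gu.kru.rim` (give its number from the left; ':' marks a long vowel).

4

Classical Latin: stress the penult if heavy (long vowel or closed), else the antepenult.
Weights: 4 gu L, 5 kru L, 6 rim H.
The penult (syllable 5, kru) is light, so stress falls on the antepenult (syllable 4, gu).
Stress on syllable 4: bum.din.la:k.ˈgu.kru.rim.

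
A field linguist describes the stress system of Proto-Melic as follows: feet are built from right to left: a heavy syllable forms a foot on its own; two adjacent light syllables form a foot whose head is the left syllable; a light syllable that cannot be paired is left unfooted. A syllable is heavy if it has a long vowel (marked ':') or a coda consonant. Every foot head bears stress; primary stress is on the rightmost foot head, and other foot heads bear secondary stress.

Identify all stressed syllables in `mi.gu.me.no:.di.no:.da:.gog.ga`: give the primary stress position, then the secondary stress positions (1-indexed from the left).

Weights: 1 mi L, 2 gu L, 3 me L, 4 no: H, 5 di L, 6 no: H, 7 da: H, 8 gog H, 9 ga L.
Parse right to left (heavy = foot alone; LL = one foot; stranded L unfooted): mi (ˈgu.me) (ˈno:) di (ˈno:) (ˈda:) (ˈgog) ga.
Foot heads: 2, 4, 6, 7, 8.
Primary stress on the rightmost head = syllable 8.
Secondary stress on 2, 4, 6, 7: mi.ˌgu.me.ˌno:.di.ˌno:.ˌda:.ˈgog.ga.

primary 8, secondary 2, 4, 6, 7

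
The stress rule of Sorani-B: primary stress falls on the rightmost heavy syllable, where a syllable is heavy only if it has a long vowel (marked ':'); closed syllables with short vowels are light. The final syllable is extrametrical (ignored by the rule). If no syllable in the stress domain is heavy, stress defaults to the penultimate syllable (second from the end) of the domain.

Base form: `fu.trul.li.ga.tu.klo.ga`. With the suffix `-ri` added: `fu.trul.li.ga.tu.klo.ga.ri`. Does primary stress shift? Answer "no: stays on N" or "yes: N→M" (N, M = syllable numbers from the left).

yes: 5→6

Base `fu.trul.li.ga.tu.klo.ga` (7 syllables):
  The final syllable (7, ga) is extrametrical; the stress domain is syllables 1–6.
  Weights: 1 fu L, 2 trul L, 3 li L, 4 ga L, 5 tu L, 6 klo L.
  No heavy syllable in the domain; default to the penultimate syllable (second from the end) of the domain = syllable 5.
  → primary stress on syllable 5.
Suffixed `fu.trul.li.ga.tu.klo.ga.ri` (8 syllables):
  The final syllable (8, ri) is extrametrical; the stress domain is syllables 1–7.
  Weights: 1 fu L, 2 trul L, 3 li L, 4 ga L, 5 tu L, 6 klo L, 7 ga L.
  No heavy syllable in the domain; default to the penultimate syllable (second from the end) of the domain = syllable 6.
  → primary stress on syllable 6.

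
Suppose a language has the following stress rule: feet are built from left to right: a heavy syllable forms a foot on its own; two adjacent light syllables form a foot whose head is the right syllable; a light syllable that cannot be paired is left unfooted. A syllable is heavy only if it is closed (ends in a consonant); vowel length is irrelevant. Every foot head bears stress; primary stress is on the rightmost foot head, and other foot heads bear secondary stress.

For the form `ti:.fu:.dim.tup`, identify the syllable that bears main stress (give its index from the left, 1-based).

4

Weights: 1 ti: L, 2 fu: L, 3 dim H, 4 tup H.
Parse left to right (heavy = foot alone; LL = one foot; stranded L unfooted): (ti:.ˈfu:) (ˈdim) (ˈtup).
Foot heads: 2, 3, 4.
Primary stress on the rightmost head = syllable 4.
Primary stress: syllable 4 → ti:.fu:.dim.ˈtup.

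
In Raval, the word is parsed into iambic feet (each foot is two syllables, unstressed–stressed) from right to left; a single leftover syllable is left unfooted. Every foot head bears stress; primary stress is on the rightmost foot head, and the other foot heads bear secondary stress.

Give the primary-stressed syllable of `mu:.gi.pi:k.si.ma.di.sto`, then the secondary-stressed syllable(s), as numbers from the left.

primary 7, secondary 3, 5

Parse right to left into iambic (σˈσ) feet: mu: (gi.ˈpi:k) (si.ˈma) (di.ˈsto). Syllable 1 is left unfooted.
Foot heads (stressed positions): 3, 5, 7.
End Rule Rightmost: primary stress on the rightmost head = syllable 7.
Secondary stress on 3, 5: mu:.gi.ˌpi:k.si.ˌma.di.ˈsto.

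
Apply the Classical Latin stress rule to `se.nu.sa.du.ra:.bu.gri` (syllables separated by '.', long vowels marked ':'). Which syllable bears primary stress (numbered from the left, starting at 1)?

Classical Latin: stress the penult if heavy (long vowel or closed), else the antepenult.
Weights: 5 ra: H, 6 bu L, 7 gri L.
The penult (syllable 6, bu) is light, so stress falls on the antepenult (syllable 5, ra:).
Stress on syllable 5: se.nu.sa.du.ˈra:.bu.gri.

5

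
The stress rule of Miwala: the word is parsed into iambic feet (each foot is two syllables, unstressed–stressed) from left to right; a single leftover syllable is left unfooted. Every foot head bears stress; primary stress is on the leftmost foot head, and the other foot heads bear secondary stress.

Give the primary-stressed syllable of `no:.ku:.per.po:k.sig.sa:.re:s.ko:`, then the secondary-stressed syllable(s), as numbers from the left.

Parse left to right into iambic (σˈσ) feet: (no:.ˈku:) (per.ˈpo:k) (sig.ˈsa:) (re:s.ˈko:).
Foot heads (stressed positions): 2, 4, 6, 8.
End Rule Leftmost: primary stress on the leftmost head = syllable 2.
Secondary stress on 4, 6, 8: no:.ˈku:.per.ˌpo:k.sig.ˌsa:.re:s.ˌko:.

primary 2, secondary 4, 6, 8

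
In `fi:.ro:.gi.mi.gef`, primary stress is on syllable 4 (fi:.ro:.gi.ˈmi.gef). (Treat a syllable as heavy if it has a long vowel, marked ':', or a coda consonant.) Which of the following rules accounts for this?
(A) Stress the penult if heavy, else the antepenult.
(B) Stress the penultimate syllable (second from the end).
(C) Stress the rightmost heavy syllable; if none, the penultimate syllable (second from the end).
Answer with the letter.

Rule A → syllable 3 (observed: 4).
Rule B → syllable 4 ✓.
Rule C → syllable 5 (observed: 4).

B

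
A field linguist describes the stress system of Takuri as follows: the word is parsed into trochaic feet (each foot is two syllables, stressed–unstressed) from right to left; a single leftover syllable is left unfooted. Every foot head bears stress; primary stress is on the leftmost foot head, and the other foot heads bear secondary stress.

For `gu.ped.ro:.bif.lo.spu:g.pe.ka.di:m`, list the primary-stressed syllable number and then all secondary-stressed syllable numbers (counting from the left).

primary 2, secondary 4, 6, 8

Parse right to left into trochaic (ˈσσ) feet: gu (ˈped.ro:) (ˈbif.lo) (ˈspu:g.pe) (ˈka.di:m). Syllable 1 is left unfooted.
Foot heads (stressed positions): 2, 4, 6, 8.
End Rule Leftmost: primary stress on the leftmost head = syllable 2.
Secondary stress on 4, 6, 8: gu.ˈped.ro:.ˌbif.lo.ˌspu:g.pe.ˌka.di:m.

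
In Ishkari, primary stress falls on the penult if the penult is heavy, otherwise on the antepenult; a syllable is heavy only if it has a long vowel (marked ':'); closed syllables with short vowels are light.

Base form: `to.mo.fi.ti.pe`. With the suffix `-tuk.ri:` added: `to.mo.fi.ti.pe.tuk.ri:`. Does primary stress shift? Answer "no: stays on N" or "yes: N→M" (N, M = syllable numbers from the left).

yes: 3→5

Base `to.mo.fi.ti.pe` (5 syllables):
  Weights: 3 fi L, 4 ti L, 5 pe L.
  The penult (syllable 4, ti) is light, so stress falls on the antepenult (syllable 3, fi).
  → primary stress on syllable 3.
Suffixed `to.mo.fi.ti.pe.tuk.ri:` (7 syllables):
  Weights: 5 pe L, 6 tuk L, 7 ri: H.
  The penult (syllable 6, tuk) is light, so stress falls on the antepenult (syllable 5, pe).
  → primary stress on syllable 5.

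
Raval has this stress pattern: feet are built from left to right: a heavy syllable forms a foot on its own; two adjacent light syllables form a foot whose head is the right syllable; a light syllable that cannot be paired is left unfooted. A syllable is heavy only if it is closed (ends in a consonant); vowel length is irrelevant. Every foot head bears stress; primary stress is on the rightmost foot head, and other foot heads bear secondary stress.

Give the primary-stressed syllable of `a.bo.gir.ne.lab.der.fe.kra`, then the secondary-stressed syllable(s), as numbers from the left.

primary 8, secondary 2, 3, 5, 6

Weights: 1 a L, 2 bo L, 3 gir H, 4 ne L, 5 lab H, 6 der H, 7 fe L, 8 kra L.
Parse left to right (heavy = foot alone; LL = one foot; stranded L unfooted): (a.ˈbo) (ˈgir) ne (ˈlab) (ˈder) (fe.ˈkra).
Foot heads: 2, 3, 5, 6, 8.
Primary stress on the rightmost head = syllable 8.
Secondary stress on 2, 3, 5, 6: a.ˌbo.ˌgir.ne.ˌlab.ˌder.fe.ˈkra.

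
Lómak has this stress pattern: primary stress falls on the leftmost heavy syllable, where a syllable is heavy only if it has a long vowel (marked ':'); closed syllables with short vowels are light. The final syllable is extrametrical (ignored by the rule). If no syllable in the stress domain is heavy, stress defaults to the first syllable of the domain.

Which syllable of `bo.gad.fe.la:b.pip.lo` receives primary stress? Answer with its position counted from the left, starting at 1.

The final syllable (6, lo) is extrametrical; the stress domain is syllables 1–5.
Weights: 1 bo L, 2 gad L, 3 fe L, 4 la:b H, 5 pip L.
Heavy syllables in the domain: 4. The leftmost is syllable 4 (la:b).
Primary stress: syllable 4 → bo.gad.fe.ˈla:b.pip.lo.

4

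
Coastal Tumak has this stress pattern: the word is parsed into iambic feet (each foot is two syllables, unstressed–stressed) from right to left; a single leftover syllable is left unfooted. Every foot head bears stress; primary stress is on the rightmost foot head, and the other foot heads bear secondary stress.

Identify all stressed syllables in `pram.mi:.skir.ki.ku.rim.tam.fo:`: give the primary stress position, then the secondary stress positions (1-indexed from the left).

primary 8, secondary 2, 4, 6

Parse right to left into iambic (σˈσ) feet: (pram.ˈmi:) (skir.ˈki) (ku.ˈrim) (tam.ˈfo:).
Foot heads (stressed positions): 2, 4, 6, 8.
End Rule Rightmost: primary stress on the rightmost head = syllable 8.
Secondary stress on 2, 4, 6: pram.ˌmi:.skir.ˌki.ku.ˌrim.tam.ˈfo:.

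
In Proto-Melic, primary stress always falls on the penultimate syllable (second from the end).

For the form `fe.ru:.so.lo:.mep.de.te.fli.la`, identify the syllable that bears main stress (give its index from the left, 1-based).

The word has 9 syllables; the penultimate syllable (second from the end) is syllable 8 (fli).
Primary stress: syllable 8 → fe.ru:.so.lo:.mep.de.te.ˈfli.la.

8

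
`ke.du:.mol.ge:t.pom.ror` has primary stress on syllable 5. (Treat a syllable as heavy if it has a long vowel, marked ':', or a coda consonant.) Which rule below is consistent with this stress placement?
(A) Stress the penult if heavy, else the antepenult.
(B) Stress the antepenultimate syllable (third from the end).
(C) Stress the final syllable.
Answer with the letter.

Rule A → syllable 5 ✓.
Rule B → syllable 4 (observed: 5).
Rule C → syllable 6 (observed: 5).

A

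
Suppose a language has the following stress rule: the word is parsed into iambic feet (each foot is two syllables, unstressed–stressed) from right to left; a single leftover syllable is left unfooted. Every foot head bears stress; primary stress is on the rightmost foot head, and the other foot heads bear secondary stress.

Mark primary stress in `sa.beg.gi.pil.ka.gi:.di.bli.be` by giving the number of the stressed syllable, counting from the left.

9

Parse right to left into iambic (σˈσ) feet: sa (beg.ˈgi) (pil.ˈka) (gi:.ˈdi) (bli.ˈbe). Syllable 1 is left unfooted.
Foot heads (stressed positions): 3, 5, 7, 9.
End Rule Rightmost: primary stress on the rightmost head = syllable 9.
Primary stress: syllable 9 → sa.beg.gi.pil.ka.gi:.di.bli.ˈbe.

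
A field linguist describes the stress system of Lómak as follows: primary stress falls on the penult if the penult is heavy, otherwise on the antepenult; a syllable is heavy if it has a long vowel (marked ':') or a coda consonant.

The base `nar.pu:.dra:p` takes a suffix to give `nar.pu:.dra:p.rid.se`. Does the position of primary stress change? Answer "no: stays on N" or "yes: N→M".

Base `nar.pu:.dra:p` (3 syllables):
  Weights: 1 nar H, 2 pu: H, 3 dra:p H.
  The penult (syllable 2, pu:) is heavy, so it takes stress.
  → primary stress on syllable 2.
Suffixed `nar.pu:.dra:p.rid.se` (5 syllables):
  Weights: 3 dra:p H, 4 rid H, 5 se L.
  The penult (syllable 4, rid) is heavy, so it takes stress.
  → primary stress on syllable 4.

yes: 2→4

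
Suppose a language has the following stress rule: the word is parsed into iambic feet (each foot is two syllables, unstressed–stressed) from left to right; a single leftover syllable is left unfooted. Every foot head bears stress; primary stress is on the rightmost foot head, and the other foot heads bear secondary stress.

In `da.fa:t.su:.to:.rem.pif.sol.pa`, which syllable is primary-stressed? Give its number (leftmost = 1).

Parse left to right into iambic (σˈσ) feet: (da.ˈfa:t) (su:.ˈto:) (rem.ˈpif) (sol.ˈpa).
Foot heads (stressed positions): 2, 4, 6, 8.
End Rule Rightmost: primary stress on the rightmost head = syllable 8.
Primary stress: syllable 8 → da.fa:t.su:.to:.rem.pif.sol.ˈpa.

8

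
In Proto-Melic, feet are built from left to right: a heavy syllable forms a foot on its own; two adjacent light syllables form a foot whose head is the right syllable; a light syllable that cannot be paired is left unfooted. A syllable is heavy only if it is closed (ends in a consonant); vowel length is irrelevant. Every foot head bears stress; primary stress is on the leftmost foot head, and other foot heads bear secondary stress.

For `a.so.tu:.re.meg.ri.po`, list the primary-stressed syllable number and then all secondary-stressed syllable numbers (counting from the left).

primary 2, secondary 4, 5, 7

Weights: 1 a L, 2 so L, 3 tu: L, 4 re L, 5 meg H, 6 ri L, 7 po L.
Parse left to right (heavy = foot alone; LL = one foot; stranded L unfooted): (a.ˈso) (tu:.ˈre) (ˈmeg) (ri.ˈpo).
Foot heads: 2, 4, 5, 7.
Primary stress on the leftmost head = syllable 2.
Secondary stress on 4, 5, 7: a.ˈso.tu:.ˌre.ˌmeg.ri.ˌpo.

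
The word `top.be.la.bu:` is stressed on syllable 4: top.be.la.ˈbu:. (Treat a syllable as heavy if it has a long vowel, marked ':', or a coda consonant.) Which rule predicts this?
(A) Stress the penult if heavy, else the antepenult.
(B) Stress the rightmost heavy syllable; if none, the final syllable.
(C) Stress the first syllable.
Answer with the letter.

Rule A → syllable 2 (observed: 4).
Rule B → syllable 4 ✓.
Rule C → syllable 1 (observed: 4).

B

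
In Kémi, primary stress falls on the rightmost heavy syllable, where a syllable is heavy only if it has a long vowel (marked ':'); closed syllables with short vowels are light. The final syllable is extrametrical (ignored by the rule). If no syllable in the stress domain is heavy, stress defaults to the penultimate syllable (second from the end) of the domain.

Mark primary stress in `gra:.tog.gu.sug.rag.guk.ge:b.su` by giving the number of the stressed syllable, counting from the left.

The final syllable (8, su) is extrametrical; the stress domain is syllables 1–7.
Weights: 1 gra: H, 2 tog L, 3 gu L, 4 sug L, 5 rag L, 6 guk L, 7 ge:b H.
Heavy syllables in the domain: 1, 7. The rightmost is syllable 7 (ge:b).
Primary stress: syllable 7 → gra:.tog.gu.sug.rag.guk.ˈge:b.su.

7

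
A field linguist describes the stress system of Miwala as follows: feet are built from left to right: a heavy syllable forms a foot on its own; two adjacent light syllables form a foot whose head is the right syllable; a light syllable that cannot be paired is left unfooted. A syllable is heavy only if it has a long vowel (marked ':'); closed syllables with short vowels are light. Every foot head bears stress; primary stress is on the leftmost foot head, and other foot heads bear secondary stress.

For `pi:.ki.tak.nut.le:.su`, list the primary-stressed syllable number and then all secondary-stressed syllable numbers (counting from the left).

Weights: 1 pi: H, 2 ki L, 3 tak L, 4 nut L, 5 le: H, 6 su L.
Parse left to right (heavy = foot alone; LL = one foot; stranded L unfooted): (ˈpi:) (ki.ˈtak) nut (ˈle:) su.
Foot heads: 1, 3, 5.
Primary stress on the leftmost head = syllable 1.
Secondary stress on 3, 5: ˈpi:.ki.ˌtak.nut.ˌle:.su.

primary 1, secondary 3, 5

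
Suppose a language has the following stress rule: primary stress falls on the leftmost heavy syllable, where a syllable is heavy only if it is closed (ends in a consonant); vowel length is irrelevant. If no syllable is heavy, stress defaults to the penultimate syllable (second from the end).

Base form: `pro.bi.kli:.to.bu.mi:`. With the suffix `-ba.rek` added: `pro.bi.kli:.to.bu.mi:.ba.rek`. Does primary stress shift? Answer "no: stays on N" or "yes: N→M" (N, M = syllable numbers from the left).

yes: 5→8

Base `pro.bi.kli:.to.bu.mi:` (6 syllables):
  Weights: 1 pro L, 2 bi L, 3 kli: L, 4 to L, 5 bu L, 6 mi: L.
  No heavy syllable in the domain; default to the penultimate syllable (second from the end) = syllable 5.
  → primary stress on syllable 5.
Suffixed `pro.bi.kli:.to.bu.mi:.ba.rek` (8 syllables):
  Weights: 1 pro L, 2 bi L, 3 kli: L, 4 to L, 5 bu L, 6 mi: L, 7 ba L, 8 rek H.
  Heavy syllables in the domain: 8. The leftmost is syllable 8 (rek).
  → primary stress on syllable 8.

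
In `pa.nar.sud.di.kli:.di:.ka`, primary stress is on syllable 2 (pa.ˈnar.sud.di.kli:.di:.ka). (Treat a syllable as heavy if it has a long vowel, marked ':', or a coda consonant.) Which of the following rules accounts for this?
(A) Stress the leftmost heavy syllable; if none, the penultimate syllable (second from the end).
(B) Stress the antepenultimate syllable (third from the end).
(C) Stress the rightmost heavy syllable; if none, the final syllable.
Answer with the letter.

A

Rule A → syllable 2 ✓.
Rule B → syllable 5 (observed: 2).
Rule C → syllable 6 (observed: 2).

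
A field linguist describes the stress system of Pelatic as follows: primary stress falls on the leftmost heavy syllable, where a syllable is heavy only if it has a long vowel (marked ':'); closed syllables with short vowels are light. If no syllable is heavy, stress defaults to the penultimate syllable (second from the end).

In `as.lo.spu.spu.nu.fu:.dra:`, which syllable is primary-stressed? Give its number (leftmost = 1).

6

Weights: 1 as L, 2 lo L, 3 spu L, 4 spu L, 5 nu L, 6 fu: H, 7 dra: H.
Heavy syllables in the domain: 6, 7. The leftmost is syllable 6 (fu:).
Primary stress: syllable 6 → as.lo.spu.spu.nu.ˈfu:.dra:.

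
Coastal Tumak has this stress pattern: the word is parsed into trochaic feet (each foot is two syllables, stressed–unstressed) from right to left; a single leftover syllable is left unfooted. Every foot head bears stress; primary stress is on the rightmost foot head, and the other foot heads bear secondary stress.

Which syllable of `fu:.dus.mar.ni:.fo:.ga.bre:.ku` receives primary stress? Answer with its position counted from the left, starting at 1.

7

Parse right to left into trochaic (ˈσσ) feet: (ˈfu:.dus) (ˈmar.ni:) (ˈfo:.ga) (ˈbre:.ku).
Foot heads (stressed positions): 1, 3, 5, 7.
End Rule Rightmost: primary stress on the rightmost head = syllable 7.
Primary stress: syllable 7 → fu:.dus.mar.ni:.fo:.ga.ˈbre:.ku.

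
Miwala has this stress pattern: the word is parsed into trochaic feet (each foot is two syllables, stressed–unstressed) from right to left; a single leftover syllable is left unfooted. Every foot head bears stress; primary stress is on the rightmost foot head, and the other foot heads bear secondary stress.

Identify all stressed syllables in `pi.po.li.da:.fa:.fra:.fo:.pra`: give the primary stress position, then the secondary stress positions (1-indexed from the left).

primary 7, secondary 1, 3, 5

Parse right to left into trochaic (ˈσσ) feet: (ˈpi.po) (ˈli.da:) (ˈfa:.fra:) (ˈfo:.pra).
Foot heads (stressed positions): 1, 3, 5, 7.
End Rule Rightmost: primary stress on the rightmost head = syllable 7.
Secondary stress on 1, 3, 5: ˌpi.po.ˌli.da:.ˌfa:.fra:.ˈfo:.pra.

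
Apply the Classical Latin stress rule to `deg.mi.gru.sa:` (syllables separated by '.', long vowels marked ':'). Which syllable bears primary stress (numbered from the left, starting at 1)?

Classical Latin: stress the penult if heavy (long vowel or closed), else the antepenult.
Weights: 2 mi L, 3 gru L, 4 sa: H.
The penult (syllable 3, gru) is light, so stress falls on the antepenult (syllable 2, mi).
Stress on syllable 2: deg.ˈmi.gru.sa:.

2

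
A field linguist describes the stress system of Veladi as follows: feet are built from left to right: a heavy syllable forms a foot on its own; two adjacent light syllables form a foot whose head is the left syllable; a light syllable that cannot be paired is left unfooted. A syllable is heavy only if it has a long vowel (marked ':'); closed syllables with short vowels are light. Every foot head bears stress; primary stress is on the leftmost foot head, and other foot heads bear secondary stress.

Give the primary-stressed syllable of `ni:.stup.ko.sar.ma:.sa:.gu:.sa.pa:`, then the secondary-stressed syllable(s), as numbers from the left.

Weights: 1 ni: H, 2 stup L, 3 ko L, 4 sar L, 5 ma: H, 6 sa: H, 7 gu: H, 8 sa L, 9 pa: H.
Parse left to right (heavy = foot alone; LL = one foot; stranded L unfooted): (ˈni:) (ˈstup.ko) sar (ˈma:) (ˈsa:) (ˈgu:) sa (ˈpa:).
Foot heads: 1, 2, 5, 6, 7, 9.
Primary stress on the leftmost head = syllable 1.
Secondary stress on 2, 5, 6, 7, 9: ˈni:.ˌstup.ko.sar.ˌma:.ˌsa:.ˌgu:.sa.ˌpa:.

primary 1, secondary 2, 5, 6, 7, 9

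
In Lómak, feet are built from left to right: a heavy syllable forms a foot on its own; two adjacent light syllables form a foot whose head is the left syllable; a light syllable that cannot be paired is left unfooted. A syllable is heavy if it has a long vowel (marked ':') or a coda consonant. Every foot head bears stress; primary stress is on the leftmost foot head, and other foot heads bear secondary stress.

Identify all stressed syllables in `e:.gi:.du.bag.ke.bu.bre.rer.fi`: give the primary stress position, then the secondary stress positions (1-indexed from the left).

Weights: 1 e: H, 2 gi: H, 3 du L, 4 bag H, 5 ke L, 6 bu L, 7 bre L, 8 rer H, 9 fi L.
Parse left to right (heavy = foot alone; LL = one foot; stranded L unfooted): (ˈe:) (ˈgi:) du (ˈbag) (ˈke.bu) bre (ˈrer) fi.
Foot heads: 1, 2, 4, 5, 8.
Primary stress on the leftmost head = syllable 1.
Secondary stress on 2, 4, 5, 8: ˈe:.ˌgi:.du.ˌbag.ˌke.bu.bre.ˌrer.fi.

primary 1, secondary 2, 4, 5, 8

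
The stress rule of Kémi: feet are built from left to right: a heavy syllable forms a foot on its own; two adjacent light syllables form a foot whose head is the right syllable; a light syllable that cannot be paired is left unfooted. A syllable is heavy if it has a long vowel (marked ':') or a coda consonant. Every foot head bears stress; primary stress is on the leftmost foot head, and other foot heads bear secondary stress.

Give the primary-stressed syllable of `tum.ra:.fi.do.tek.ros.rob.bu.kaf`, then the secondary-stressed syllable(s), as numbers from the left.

Weights: 1 tum H, 2 ra: H, 3 fi L, 4 do L, 5 tek H, 6 ros H, 7 rob H, 8 bu L, 9 kaf H.
Parse left to right (heavy = foot alone; LL = one foot; stranded L unfooted): (ˈtum) (ˈra:) (fi.ˈdo) (ˈtek) (ˈros) (ˈrob) bu (ˈkaf).
Foot heads: 1, 2, 4, 5, 6, 7, 9.
Primary stress on the leftmost head = syllable 1.
Secondary stress on 2, 4, 5, 6, 7, 9: ˈtum.ˌra:.fi.ˌdo.ˌtek.ˌros.ˌrob.bu.ˌkaf.

primary 1, secondary 2, 4, 5, 6, 7, 9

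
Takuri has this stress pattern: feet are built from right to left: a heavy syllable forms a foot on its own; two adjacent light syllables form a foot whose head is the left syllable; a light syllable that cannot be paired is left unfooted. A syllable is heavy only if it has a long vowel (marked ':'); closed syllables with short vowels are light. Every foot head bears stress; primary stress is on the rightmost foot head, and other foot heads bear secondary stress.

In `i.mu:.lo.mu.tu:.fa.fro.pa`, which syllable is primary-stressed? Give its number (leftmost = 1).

Weights: 1 i L, 2 mu: H, 3 lo L, 4 mu L, 5 tu: H, 6 fa L, 7 fro L, 8 pa L.
Parse right to left (heavy = foot alone; LL = one foot; stranded L unfooted): i (ˈmu:) (ˈlo.mu) (ˈtu:) fa (ˈfro.pa).
Foot heads: 2, 3, 5, 7.
Primary stress on the rightmost head = syllable 7.
Primary stress: syllable 7 → i.mu:.lo.mu.tu:.fa.ˈfro.pa.

7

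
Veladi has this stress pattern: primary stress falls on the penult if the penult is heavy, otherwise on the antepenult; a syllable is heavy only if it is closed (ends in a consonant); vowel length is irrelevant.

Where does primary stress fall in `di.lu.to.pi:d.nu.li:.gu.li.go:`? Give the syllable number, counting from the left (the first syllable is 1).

Weights: 7 gu L, 8 li L, 9 go: L.
The penult (syllable 8, li) is light, so stress falls on the antepenult (syllable 7, gu).
Primary stress: syllable 7 → di.lu.to.pi:d.nu.li:.ˈgu.li.go:.

7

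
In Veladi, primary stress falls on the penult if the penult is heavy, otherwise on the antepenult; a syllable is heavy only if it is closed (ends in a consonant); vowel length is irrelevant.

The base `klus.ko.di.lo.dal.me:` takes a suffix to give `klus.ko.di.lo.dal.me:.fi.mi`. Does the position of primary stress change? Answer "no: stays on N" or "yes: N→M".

Base `klus.ko.di.lo.dal.me:` (6 syllables):
  Weights: 4 lo L, 5 dal H, 6 me: L.
  The penult (syllable 5, dal) is heavy, so it takes stress.
  → primary stress on syllable 5.
Suffixed `klus.ko.di.lo.dal.me:.fi.mi` (8 syllables):
  Weights: 6 me: L, 7 fi L, 8 mi L.
  The penult (syllable 7, fi) is light, so stress falls on the antepenult (syllable 6, me:).
  → primary stress on syllable 6.

yes: 5→6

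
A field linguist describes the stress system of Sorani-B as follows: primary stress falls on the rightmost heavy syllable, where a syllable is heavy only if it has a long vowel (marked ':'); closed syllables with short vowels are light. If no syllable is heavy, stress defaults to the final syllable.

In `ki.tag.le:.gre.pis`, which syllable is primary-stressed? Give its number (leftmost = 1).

Weights: 1 ki L, 2 tag L, 3 le: H, 4 gre L, 5 pis L.
Heavy syllables in the domain: 3. The rightmost is syllable 3 (le:).
Primary stress: syllable 3 → ki.tag.ˈle:.gre.pis.

3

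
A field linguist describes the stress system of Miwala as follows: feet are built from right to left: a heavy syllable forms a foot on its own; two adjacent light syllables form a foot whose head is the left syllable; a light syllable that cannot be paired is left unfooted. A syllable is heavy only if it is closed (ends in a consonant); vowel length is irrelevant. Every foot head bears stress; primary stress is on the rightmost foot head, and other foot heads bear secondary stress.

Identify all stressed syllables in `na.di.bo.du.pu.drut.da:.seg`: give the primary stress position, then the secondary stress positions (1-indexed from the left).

Weights: 1 na L, 2 di L, 3 bo L, 4 du L, 5 pu L, 6 drut H, 7 da: L, 8 seg H.
Parse right to left (heavy = foot alone; LL = one foot; stranded L unfooted): na (ˈdi.bo) (ˈdu.pu) (ˈdrut) da: (ˈseg).
Foot heads: 2, 4, 6, 8.
Primary stress on the rightmost head = syllable 8.
Secondary stress on 2, 4, 6: na.ˌdi.bo.ˌdu.pu.ˌdrut.da:.ˈseg.

primary 8, secondary 2, 4, 6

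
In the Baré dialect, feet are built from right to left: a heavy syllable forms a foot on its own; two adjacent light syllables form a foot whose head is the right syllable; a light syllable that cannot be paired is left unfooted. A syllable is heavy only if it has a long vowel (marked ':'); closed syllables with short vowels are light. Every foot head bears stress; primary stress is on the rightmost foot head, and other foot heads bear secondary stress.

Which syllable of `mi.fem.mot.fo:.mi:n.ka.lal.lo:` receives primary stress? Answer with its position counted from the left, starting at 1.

8

Weights: 1 mi L, 2 fem L, 3 mot L, 4 fo: H, 5 mi:n H, 6 ka L, 7 lal L, 8 lo: H.
Parse right to left (heavy = foot alone; LL = one foot; stranded L unfooted): mi (fem.ˈmot) (ˈfo:) (ˈmi:n) (ka.ˈlal) (ˈlo:).
Foot heads: 3, 4, 5, 7, 8.
Primary stress on the rightmost head = syllable 8.
Primary stress: syllable 8 → mi.fem.mot.fo:.mi:n.ka.lal.ˈlo:.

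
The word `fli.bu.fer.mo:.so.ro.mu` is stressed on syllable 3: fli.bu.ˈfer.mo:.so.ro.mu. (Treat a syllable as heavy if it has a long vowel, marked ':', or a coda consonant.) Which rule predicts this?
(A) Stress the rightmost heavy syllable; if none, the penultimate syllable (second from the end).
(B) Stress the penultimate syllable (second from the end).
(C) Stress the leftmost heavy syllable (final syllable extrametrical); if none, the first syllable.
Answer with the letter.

C

Rule A → syllable 4 (observed: 3).
Rule B → syllable 6 (observed: 3).
Rule C → syllable 3 ✓.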